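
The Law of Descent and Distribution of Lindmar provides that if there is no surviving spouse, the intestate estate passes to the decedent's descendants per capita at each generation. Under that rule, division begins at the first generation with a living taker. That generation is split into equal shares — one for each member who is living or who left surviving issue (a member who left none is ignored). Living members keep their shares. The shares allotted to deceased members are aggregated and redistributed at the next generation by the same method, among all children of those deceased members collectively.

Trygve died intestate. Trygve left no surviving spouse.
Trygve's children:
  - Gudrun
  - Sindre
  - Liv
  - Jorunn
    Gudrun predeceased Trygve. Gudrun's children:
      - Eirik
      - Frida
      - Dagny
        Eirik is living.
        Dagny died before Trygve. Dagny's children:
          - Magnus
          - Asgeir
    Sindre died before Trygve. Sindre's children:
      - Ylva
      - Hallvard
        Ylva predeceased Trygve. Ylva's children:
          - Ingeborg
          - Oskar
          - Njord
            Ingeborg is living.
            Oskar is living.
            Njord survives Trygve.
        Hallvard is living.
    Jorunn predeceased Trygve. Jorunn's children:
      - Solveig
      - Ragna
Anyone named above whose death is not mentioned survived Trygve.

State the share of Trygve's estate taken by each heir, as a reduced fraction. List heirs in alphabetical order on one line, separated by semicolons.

Asgeir 3/70; Eirik 3/28; Frida 3/28; Hallvard 3/28; Ingeborg 3/70; Liv 1/4; Magnus 3/70; Njord 3/70; Oskar 3/70; Ragna 3/28; Solveig 3/28

There is no surviving spouse, so the entire estate passes to Trygve's descendants per capita at each generation.
At generation 1 (Gudrun, Sindre, Liv, Jorunn) there are 4 shares of (1)/4 = 1/4 each.
Living: Liv — each takes 1/4.
Deceased: Gudrun, Sindre, and Jorunn. Their combined 3/4 is pooled and carried to generation 2.
At generation 2 (Eirik, Frida, Dagny, Ylva, Hallvard, Solveig, Ragna) there are 7 shares of (3/4)/7 = 3/28 each.
Living: Eirik, Frida, Hallvard, Solveig, and Ragna — each takes 3/28.
Deceased: Dagny and Ylva. Their combined 3/14 is pooled and carried to generation 3.
At generation 3 (Magnus, Asgeir, Ingeborg, Oskar, Njord) there are 5 shares of (3/14)/5 = 3/70 each.
Living: Magnus, Asgeir, Ingeborg, Oskar, and Njord — each takes 3/70.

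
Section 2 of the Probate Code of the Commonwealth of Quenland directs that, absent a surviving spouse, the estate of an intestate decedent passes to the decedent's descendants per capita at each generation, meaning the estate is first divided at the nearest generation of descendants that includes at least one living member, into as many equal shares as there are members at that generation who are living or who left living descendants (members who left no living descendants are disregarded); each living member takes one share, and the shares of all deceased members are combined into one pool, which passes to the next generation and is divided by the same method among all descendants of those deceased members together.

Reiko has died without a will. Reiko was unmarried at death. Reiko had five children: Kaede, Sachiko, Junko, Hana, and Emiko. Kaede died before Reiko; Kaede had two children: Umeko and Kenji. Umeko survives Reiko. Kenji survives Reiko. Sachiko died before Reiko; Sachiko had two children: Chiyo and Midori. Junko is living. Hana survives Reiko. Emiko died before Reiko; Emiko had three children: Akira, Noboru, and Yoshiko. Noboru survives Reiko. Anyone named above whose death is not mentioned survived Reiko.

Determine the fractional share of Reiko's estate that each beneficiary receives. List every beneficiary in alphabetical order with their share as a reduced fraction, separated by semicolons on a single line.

Akira 3/35; Chiyo 3/35; Hana 1/5; Junko 1/5; Kenji 3/35; Midori 3/35; Noboru 3/35; Umeko 3/35; Yoshiko 3/35

There is no surviving spouse, so the entire estate passes to Reiko's descendants per capita at each generation.
At generation 1 (Kaede, Sachiko, Junko, Hana, Emiko) there are 5 shares of (1)/5 = 1/5 each.
Living: Junko and Hana — each takes 1/5.
Deceased: Kaede, Sachiko, and Emiko. Their combined 3/5 is pooled and carried to generation 2.
At generation 2 (Umeko, Kenji, Chiyo, Midori, Akira, Noboru, Yoshiko) there are 7 shares of (3/5)/7 = 3/35 each.
Living: Umeko, Kenji, Chiyo, Midori, Akira, Noboru, and Yoshiko — each takes 3/35.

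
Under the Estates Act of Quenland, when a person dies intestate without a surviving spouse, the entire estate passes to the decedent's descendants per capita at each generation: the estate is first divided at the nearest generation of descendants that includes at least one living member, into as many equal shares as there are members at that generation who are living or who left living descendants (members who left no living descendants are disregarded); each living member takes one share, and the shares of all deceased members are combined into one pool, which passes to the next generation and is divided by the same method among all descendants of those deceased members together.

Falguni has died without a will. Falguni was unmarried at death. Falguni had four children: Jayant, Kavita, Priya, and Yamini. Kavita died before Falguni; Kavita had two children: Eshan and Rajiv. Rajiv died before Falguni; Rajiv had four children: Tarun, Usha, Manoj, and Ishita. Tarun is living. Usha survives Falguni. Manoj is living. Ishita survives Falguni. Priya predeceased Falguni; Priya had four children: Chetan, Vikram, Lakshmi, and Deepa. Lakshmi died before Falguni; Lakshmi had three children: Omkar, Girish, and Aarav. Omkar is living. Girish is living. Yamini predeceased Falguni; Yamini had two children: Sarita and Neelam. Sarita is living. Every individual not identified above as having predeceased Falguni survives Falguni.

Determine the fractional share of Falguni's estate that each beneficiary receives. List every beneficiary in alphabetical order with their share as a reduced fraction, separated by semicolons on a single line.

Aarav 3/112; Chetan 3/32; Deepa 3/32; Eshan 3/32; Girish 3/112; Ishita 3/112; Jayant 1/4; Manoj 3/112; Neelam 3/32; Omkar 3/112; Sarita 3/32; Tarun 3/112; Usha 3/112; Vikram 3/32

There is no surviving spouse, so the entire estate passes to Falguni's descendants per capita at each generation.
At generation 1 (Jayant, Kavita, Priya, Yamini) there are 4 shares of (1)/4 = 1/4 each.
Living: Jayant — each takes 1/4.
Deceased: Kavita, Priya, and Yamini. Their combined 3/4 is pooled and carried to generation 2.
At generation 2 (Eshan, Rajiv, Chetan, Vikram, Lakshmi, Deepa, Sarita, Neelam) there are 8 shares of (3/4)/8 = 3/32 each.
Living: Eshan, Chetan, Vikram, Deepa, Sarita, and Neelam — each takes 3/32.
Deceased: Rajiv and Lakshmi. Their combined 3/16 is pooled and carried to generation 3.
At generation 3 (Tarun, Usha, Manoj, Ishita, Omkar, Girish, Aarav) there are 7 shares of (3/16)/7 = 3/112 each.
Living: Tarun, Usha, Manoj, Ishita, Omkar, Girish, and Aarav — each takes 3/112.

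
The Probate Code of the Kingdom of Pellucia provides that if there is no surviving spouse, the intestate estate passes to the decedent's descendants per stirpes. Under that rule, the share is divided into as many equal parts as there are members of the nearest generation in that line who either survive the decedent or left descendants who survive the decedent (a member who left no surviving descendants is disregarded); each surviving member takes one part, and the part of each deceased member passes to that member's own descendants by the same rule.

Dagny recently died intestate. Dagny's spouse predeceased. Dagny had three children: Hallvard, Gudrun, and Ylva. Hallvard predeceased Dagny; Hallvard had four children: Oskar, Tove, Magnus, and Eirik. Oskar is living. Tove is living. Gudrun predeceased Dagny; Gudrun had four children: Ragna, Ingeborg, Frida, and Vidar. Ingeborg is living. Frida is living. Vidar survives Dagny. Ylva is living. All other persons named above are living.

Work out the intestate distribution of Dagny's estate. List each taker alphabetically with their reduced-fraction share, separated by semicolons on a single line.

Eirik 1/12; Frida 1/12; Ingeborg 1/12; Magnus 1/12; Oskar 1/12; Ragna 1/12; Tove 1/12; Vidar 1/12; Ylva 1/3

There is no surviving spouse, so the entire estate passes to Dagny's descendants per stirpes.
The estate is divided into 3 equal shares of 1/3 among Hallvard, Gudrun, Ylva.
Hallvard predeceased; the 1/3 allotted to Hallvard's branch passes to Hallvard's issue by representation.
The 1/3 is divided into 4 equal shares of 1/12 among Oskar, Tove, Magnus, Eirik.
Oskar is living and takes 1/12.
Tove is living and takes 1/12.
Magnus is living and takes 1/12.
Eirik is living and takes 1/12.
Gudrun predeceased; the 1/3 allotted to Gudrun's branch passes to Gudrun's issue by representation.
The 1/3 is divided into 4 equal shares of 1/12 among Ragna, Ingeborg, Frida, Vidar.
Ragna is living and takes 1/12.
Ingeborg is living and takes 1/12.
Frida is living and takes 1/12.
Vidar is living and takes 1/12.
Ylva is living and takes 1/3.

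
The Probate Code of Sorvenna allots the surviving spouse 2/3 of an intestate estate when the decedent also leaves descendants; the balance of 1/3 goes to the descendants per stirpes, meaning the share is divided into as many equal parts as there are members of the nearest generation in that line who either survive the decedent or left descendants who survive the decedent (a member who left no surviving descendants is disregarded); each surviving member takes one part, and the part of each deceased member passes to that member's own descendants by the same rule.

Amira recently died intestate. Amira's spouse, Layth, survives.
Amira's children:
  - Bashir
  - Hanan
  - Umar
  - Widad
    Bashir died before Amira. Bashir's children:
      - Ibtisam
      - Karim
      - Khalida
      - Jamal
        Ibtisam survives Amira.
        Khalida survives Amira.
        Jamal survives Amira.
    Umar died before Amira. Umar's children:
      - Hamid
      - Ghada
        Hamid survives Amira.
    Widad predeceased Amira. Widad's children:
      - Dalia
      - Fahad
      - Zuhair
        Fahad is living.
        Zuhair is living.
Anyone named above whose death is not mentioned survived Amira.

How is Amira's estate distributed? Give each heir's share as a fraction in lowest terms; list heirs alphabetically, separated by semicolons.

Layth, as surviving spouse, takes 2/3.
The remaining 1/3 passes to Amira's descendants per stirpes.
The 1/3 is divided into 4 equal shares of 1/12 among Bashir, Hanan, Umar, Widad.
Bashir predeceased; the 1/12 allotted to Bashir's branch passes to Bashir's issue by representation.
The 1/12 is divided into 4 equal shares of 1/48 among Ibtisam, Karim, Khalida, Jamal.
Ibtisam is living and takes 1/48.
Karim is living and takes 1/48.
Khalida is living and takes 1/48.
Jamal is living and takes 1/48.
Hanan is living and takes 1/12.
Umar predeceased; the 1/12 allotted to Umar's branch passes to Umar's issue by representation.
The 1/12 is divided into 2 equal shares of 1/24 among Hamid, Ghada.
Hamid is living and takes 1/24.
Ghada is living and takes 1/24.
Widad predeceased; the 1/12 allotted to Widad's branch passes to Widad's issue by representation.
The 1/12 is divided into 3 equal shares of 1/36 among Dalia, Fahad, Zuhair.
Dalia is living and takes 1/36.
Fahad is living and takes 1/36.
Zuhair is living and takes 1/36.

Dalia 1/36; Fahad 1/36; Ghada 1/24; Hamid 1/24; Hanan 1/12; Ibtisam 1/48; Jamal 1/48; Karim 1/48; Khalida 1/48; Layth 2/3; Zuhair 1/36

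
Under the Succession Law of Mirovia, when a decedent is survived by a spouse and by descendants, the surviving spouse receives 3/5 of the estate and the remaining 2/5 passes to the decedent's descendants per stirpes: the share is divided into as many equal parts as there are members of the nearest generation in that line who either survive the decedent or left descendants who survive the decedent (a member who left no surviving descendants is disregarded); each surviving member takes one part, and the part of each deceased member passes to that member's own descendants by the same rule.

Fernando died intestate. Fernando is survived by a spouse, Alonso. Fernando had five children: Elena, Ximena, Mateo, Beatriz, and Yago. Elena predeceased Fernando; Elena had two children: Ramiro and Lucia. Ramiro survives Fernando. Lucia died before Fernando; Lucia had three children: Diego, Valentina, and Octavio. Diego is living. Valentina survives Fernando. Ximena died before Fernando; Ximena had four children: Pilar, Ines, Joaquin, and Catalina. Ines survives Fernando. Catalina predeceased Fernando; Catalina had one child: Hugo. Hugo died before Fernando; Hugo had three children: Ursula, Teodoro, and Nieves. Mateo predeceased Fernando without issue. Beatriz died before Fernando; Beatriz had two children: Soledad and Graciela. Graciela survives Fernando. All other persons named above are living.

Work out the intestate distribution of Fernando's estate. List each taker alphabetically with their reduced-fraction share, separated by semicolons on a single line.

Alonso, as surviving spouse, takes 3/5.
The remaining 2/5 passes to Fernando's descendants per stirpes.
Mateo left no surviving issue, so that branch lapses and is disregarded.
The 2/5 is divided into 4 equal shares of 1/10 among Elena, Ximena, Beatriz, Yago.
Elena predeceased; the 1/10 allotted to Elena's branch passes to Elena's issue by representation.
The 1/10 is divided into 2 equal shares of 1/20 among Ramiro, Lucia.
Ramiro is living and takes 1/20.
Lucia predeceased; the 1/20 allotted to Lucia's branch passes to Lucia's issue by representation.
The 1/20 is divided into 3 equal shares of 1/60 among Diego, Valentina, Octavio.
Diego is living and takes 1/60.
Valentina is living and takes 1/60.
Octavio is living and takes 1/60.
Ximena predeceased; the 1/10 allotted to Ximena's branch passes to Ximena's issue by representation.
The 1/10 is divided into 4 equal shares of 1/40 among Pilar, Ines, Joaquin, Catalina.
Pilar is living and takes 1/40.
Ines is living and takes 1/40.
Joaquin is living and takes 1/40.
Catalina predeceased; the 1/40 allotted to Catalina's branch passes to Catalina's issue by representation.
Hugo's line is the sole branch at this level, so the full 1/40 passes to Hugo's issue by representation.
The 1/40 is divided into 3 equal shares of 1/120 among Ursula, Teodoro, Nieves.
Ursula is living and takes 1/120.
Teodoro is living and takes 1/120.
Nieves is living and takes 1/120.
Beatriz predeceased; the 1/10 allotted to Beatriz's branch passes to Beatriz's issue by representation.
The 1/10 is divided into 2 equal shares of 1/20 among Soledad, Graciela.
Soledad is living and takes 1/20.
Graciela is living and takes 1/20.
Yago is living and takes 1/10.

Alonso 3/5; Diego 1/60; Graciela 1/20; Ines 1/40; Joaquin 1/40; Nieves 1/120; Octavio 1/60; Pilar 1/40; Ramiro 1/20; Soledad 1/20; Teodoro 1/120; Ursula 1/120; Valentina 1/60; Yago 1/10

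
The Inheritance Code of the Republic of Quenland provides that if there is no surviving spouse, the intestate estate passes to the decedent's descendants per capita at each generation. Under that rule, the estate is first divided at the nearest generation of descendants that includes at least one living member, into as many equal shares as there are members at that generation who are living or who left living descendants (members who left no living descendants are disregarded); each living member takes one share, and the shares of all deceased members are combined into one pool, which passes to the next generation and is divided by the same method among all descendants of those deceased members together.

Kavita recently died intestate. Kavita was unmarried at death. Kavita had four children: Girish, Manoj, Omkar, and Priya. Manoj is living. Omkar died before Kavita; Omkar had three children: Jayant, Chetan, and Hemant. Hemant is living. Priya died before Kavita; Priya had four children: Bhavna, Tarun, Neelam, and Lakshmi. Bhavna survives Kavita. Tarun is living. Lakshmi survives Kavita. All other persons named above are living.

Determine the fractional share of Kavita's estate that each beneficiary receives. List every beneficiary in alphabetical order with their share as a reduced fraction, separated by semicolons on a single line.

Bhavna 1/14; Chetan 1/14; Girish 1/4; Hemant 1/14; Jayant 1/14; Lakshmi 1/14; Manoj 1/4; Neelam 1/14; Tarun 1/14

There is no surviving spouse, so the entire estate passes to Kavita's descendants per capita at each generation.
At generation 1 (Girish, Manoj, Omkar, Priya) there are 4 shares of (1)/4 = 1/4 each.
Living: Girish and Manoj — each takes 1/4.
Deceased: Omkar and Priya. Their combined 1/2 is pooled and carried to generation 2.
At generation 2 (Jayant, Chetan, Hemant, Bhavna, Tarun, Neelam, Lakshmi) there are 7 shares of (1/2)/7 = 1/14 each.
Living: Jayant, Chetan, Hemant, Bhavna, Tarun, Neelam, and Lakshmi — each takes 1/14.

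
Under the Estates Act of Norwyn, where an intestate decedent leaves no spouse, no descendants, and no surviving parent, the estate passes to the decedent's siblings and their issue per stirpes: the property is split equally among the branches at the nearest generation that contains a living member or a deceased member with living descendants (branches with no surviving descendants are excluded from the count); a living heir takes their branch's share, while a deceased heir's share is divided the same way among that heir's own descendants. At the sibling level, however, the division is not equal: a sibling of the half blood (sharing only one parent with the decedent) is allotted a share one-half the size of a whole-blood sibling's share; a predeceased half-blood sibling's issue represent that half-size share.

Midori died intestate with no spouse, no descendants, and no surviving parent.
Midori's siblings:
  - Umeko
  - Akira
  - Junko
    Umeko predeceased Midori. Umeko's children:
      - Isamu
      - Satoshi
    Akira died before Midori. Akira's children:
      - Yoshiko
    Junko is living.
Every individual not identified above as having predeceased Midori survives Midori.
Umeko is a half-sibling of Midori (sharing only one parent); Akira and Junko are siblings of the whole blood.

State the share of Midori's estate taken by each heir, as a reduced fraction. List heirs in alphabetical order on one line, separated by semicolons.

Isamu 1/10; Junko 2/5; Satoshi 1/10; Yoshiko 2/5

No spouse, descendants, or parent survives, so the estate passes to Midori's siblings per stirpes.
Half-blood siblings count for one-half the weight of whole-blood siblings at the initial division.
Dividing 1 in proportion to weights (total weight 5/2): Umeko (weight 1/2) → 1/5; Akira (weight 1) → 2/5; Junko (weight 1) → 2/5.
Umeko predeceased; the 1/5 allotted to Umeko's branch passes to Umeko's issue by representation.
The 1/5 is divided into 2 equal shares of 1/10 among Isamu, Satoshi.
Isamu is living and takes 1/10.
Satoshi is living and takes 1/10.
Akira predeceased; the 2/5 allotted to Akira's branch passes to Akira's issue by representation.
Yoshiko is the sole taker at this level and receives the full 2/5.
Junko is living and takes 2/5.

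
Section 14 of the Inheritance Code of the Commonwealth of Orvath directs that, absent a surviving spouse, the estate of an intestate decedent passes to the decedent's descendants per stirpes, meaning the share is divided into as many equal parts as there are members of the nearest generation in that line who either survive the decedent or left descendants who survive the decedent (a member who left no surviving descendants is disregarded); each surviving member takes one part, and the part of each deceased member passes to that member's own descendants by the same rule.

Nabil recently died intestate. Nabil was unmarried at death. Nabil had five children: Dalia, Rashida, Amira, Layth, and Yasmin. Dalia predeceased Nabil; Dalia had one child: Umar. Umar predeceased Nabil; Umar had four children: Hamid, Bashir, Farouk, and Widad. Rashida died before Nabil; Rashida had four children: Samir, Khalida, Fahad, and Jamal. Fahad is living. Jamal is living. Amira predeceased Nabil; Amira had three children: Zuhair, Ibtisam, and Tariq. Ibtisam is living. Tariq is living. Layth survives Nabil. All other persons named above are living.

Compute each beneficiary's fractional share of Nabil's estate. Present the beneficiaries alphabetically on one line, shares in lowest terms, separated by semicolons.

There is no surviving spouse, so the entire estate passes to Nabil's descendants per stirpes.
The estate is divided into 5 equal shares of 1/5 among Dalia, Rashida, Amira, Layth, Yasmin.
Dalia predeceased; the 1/5 allotted to Dalia's branch passes to Dalia's issue by representation.
Umar's line is the sole branch at this level, so the full 1/5 passes to Umar's issue by representation.
The 1/5 is divided into 4 equal shares of 1/20 among Hamid, Bashir, Farouk, Widad.
Hamid is living and takes 1/20.
Bashir is living and takes 1/20.
Farouk is living and takes 1/20.
Widad is living and takes 1/20.
Rashida predeceased; the 1/5 allotted to Rashida's branch passes to Rashida's issue by representation.
The 1/5 is divided into 4 equal shares of 1/20 among Samir, Khalida, Fahad, Jamal.
Samir is living and takes 1/20.
Khalida is living and takes 1/20.
Fahad is living and takes 1/20.
Jamal is living and takes 1/20.
Amira predeceased; the 1/5 allotted to Amira's branch passes to Amira's issue by representation.
The 1/5 is divided into 3 equal shares of 1/15 among Zuhair, Ibtisam, Tariq.
Zuhair is living and takes 1/15.
Ibtisam is living and takes 1/15.
Tariq is living and takes 1/15.
Layth is living and takes 1/5.
Yasmin is living and takes 1/5.

Bashir 1/20; Fahad 1/20; Farouk 1/20; Hamid 1/20; Ibtisam 1/15; Jamal 1/20; Khalida 1/20; Layth 1/5; Samir 1/20; Tariq 1/15; Widad 1/20; Yasmin 1/5; Zuhair 1/15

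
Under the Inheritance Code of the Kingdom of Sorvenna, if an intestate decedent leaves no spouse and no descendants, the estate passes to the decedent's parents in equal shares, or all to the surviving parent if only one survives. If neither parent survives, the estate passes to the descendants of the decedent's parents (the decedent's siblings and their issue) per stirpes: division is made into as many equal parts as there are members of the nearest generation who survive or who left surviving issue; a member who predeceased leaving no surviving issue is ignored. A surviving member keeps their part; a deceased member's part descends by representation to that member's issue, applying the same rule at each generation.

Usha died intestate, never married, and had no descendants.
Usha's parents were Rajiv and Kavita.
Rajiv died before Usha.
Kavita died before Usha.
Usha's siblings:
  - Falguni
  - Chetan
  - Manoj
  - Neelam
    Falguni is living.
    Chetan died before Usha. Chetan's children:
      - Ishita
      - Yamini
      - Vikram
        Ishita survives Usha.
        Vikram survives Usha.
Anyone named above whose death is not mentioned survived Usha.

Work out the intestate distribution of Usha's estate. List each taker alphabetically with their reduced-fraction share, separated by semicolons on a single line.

Neither parent survives and there are no descendants, so the estate passes to Usha's siblings and their issue per stirpes.
The estate is divided into 4 equal shares of 1/4 among Falguni, Chetan, Manoj, Neelam.
Falguni is living and takes 1/4.
Chetan predeceased; the 1/4 allotted to Chetan's branch passes to Chetan's issue by representation.
The 1/4 is divided into 3 equal shares of 1/12 among Ishita, Yamini, Vikram.
Ishita is living and takes 1/12.
Yamini is living and takes 1/12.
Vikram is living and takes 1/12.
Manoj is living and takes 1/4.
Neelam is living and takes 1/4.

Falguni 1/4; Ishita 1/12; Manoj 1/4; Neelam 1/4; Vikram 1/12; Yamini 1/12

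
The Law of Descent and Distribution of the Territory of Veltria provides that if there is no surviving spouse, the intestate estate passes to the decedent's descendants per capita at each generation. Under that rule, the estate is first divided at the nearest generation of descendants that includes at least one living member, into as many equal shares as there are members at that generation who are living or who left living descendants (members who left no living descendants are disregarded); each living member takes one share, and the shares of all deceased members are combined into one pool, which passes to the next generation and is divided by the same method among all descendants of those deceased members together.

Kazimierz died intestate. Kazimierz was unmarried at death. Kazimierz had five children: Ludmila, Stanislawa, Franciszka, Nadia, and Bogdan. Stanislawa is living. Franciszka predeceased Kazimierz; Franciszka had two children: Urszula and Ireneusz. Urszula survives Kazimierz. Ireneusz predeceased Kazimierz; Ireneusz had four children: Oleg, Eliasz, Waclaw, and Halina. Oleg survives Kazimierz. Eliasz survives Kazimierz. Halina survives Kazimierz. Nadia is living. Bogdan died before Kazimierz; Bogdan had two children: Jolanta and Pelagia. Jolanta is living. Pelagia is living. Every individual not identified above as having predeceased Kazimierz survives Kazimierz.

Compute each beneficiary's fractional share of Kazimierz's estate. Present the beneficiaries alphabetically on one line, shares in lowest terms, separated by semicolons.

There is no surviving spouse, so the entire estate passes to Kazimierz's descendants per capita at each generation.
At generation 1 (Ludmila, Stanislawa, Franciszka, Nadia, Bogdan) there are 5 shares of (1)/5 = 1/5 each.
Living: Ludmila, Stanislawa, and Nadia — each takes 1/5.
Deceased: Franciszka and Bogdan. Their combined 2/5 is pooled and carried to generation 2.
At generation 2 (Urszula, Ireneusz, Jolanta, Pelagia) there are 4 shares of (2/5)/4 = 1/10 each.
Living: Urszula, Jolanta, and Pelagia — each takes 1/10.
Deceased: Ireneusz. That 1/10 share is carried to generation 3.
At generation 3 (Oleg, Eliasz, Waclaw, Halina) there are 4 shares of (1/10)/4 = 1/40 each.
Living: Oleg, Eliasz, Waclaw, and Halina — each takes 1/40.

Eliasz 1/40; Halina 1/40; Jolanta 1/10; Ludmila 1/5; Nadia 1/5; Oleg 1/40; Pelagia 1/10; Stanislawa 1/5; Urszula 1/10; Waclaw 1/40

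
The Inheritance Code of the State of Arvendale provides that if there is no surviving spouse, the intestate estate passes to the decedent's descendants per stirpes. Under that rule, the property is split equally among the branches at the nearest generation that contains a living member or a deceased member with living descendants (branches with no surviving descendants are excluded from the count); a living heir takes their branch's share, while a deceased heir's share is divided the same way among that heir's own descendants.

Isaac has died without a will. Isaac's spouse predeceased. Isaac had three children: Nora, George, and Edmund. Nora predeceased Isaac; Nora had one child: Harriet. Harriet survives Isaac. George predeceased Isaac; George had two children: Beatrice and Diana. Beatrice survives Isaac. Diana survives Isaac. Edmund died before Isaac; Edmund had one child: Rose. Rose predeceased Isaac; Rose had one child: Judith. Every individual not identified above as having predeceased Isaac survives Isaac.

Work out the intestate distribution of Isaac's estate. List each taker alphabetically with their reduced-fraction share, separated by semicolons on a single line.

Beatrice 1/6; Diana 1/6; Harriet 1/3; Judith 1/3

There is no surviving spouse, so the entire estate passes to Isaac's descendants per stirpes.
The estate is divided into 3 equal shares of 1/3 among Nora, George, Edmund.
Nora predeceased; the 1/3 allotted to Nora's branch passes to Nora's issue by representation.
Harriet is the sole taker at this level and receives the full 1/3.
George predeceased; the 1/3 allotted to George's branch passes to George's issue by representation.
The 1/3 is divided into 2 equal shares of 1/6 among Beatrice, Diana.
Beatrice is living and takes 1/6.
Diana is living and takes 1/6.
Edmund predeceased; the 1/3 allotted to Edmund's branch passes to Edmund's issue by representation.
Rose's line is the sole branch at this level, so the full 1/3 passes to Rose's issue by representation.
Judith is the sole taker at this level and receives the full 1/3.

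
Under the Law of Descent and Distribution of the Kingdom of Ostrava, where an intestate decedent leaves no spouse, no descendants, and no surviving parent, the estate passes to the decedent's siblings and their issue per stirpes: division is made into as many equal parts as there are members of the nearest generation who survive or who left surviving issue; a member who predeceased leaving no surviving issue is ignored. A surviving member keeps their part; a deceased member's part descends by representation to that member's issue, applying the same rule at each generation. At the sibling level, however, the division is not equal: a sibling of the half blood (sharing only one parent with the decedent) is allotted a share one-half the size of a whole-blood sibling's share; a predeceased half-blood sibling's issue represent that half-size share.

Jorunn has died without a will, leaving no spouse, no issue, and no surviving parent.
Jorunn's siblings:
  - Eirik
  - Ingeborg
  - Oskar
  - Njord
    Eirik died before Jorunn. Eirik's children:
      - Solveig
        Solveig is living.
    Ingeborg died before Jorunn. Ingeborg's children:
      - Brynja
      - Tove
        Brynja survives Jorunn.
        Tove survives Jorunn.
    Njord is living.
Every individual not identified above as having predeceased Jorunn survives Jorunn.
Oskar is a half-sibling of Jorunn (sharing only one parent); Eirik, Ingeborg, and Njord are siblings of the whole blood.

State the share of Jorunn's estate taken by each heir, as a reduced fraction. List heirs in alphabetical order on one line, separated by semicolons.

Brynja 1/7; Njord 2/7; Oskar 1/7; Solveig 2/7; Tove 1/7

No spouse, descendants, or parent survives, so the estate passes to Jorunn's siblings per stirpes.
Half-blood siblings count for one-half the weight of whole-blood siblings at the initial division.
Dividing 1 in proportion to weights (total weight 7/2): Eirik (weight 1) → 2/7; Ingeborg (weight 1) → 2/7; Oskar (weight 1/2) → 1/7; Njord (weight 1) → 2/7.
Eirik predeceased; the 2/7 allotted to Eirik's branch passes to Eirik's issue by representation.
Solveig is the sole taker at this level and receives the full 2/7.
Ingeborg predeceased; the 2/7 allotted to Ingeborg's branch passes to Ingeborg's issue by representation.
The 2/7 is divided into 2 equal shares of 1/7 among Brynja, Tove.
Brynja is living and takes 1/7.
Tove is living and takes 1/7.
Oskar is living and takes 1/7.
Njord is living and takes 2/7.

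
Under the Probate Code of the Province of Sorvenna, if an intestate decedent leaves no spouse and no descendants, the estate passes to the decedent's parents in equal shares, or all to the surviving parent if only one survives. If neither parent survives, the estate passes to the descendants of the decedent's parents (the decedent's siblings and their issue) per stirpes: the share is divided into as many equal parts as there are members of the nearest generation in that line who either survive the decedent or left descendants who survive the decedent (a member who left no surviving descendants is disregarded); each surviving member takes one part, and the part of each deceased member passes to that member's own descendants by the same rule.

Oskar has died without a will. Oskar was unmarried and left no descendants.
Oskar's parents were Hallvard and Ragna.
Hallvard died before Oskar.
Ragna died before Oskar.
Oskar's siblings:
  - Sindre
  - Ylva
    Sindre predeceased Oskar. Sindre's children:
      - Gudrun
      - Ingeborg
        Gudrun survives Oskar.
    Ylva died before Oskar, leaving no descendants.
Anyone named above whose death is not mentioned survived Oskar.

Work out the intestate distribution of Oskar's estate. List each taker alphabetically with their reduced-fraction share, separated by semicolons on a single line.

Neither parent survives and there are no descendants, so the estate passes to Oskar's siblings and their issue per stirpes.
Ylva left no surviving issue, so that branch lapses and is disregarded.
Sindre's line is the sole branch at this level, so the full 1 passes to Sindre's issue by representation.
The estate is divided into 2 equal shares of 1/2 among Gudrun, Ingeborg.
Gudrun is living and takes 1/2.
Ingeborg is living and takes 1/2.

Gudrun 1/2; Ingeborg 1/2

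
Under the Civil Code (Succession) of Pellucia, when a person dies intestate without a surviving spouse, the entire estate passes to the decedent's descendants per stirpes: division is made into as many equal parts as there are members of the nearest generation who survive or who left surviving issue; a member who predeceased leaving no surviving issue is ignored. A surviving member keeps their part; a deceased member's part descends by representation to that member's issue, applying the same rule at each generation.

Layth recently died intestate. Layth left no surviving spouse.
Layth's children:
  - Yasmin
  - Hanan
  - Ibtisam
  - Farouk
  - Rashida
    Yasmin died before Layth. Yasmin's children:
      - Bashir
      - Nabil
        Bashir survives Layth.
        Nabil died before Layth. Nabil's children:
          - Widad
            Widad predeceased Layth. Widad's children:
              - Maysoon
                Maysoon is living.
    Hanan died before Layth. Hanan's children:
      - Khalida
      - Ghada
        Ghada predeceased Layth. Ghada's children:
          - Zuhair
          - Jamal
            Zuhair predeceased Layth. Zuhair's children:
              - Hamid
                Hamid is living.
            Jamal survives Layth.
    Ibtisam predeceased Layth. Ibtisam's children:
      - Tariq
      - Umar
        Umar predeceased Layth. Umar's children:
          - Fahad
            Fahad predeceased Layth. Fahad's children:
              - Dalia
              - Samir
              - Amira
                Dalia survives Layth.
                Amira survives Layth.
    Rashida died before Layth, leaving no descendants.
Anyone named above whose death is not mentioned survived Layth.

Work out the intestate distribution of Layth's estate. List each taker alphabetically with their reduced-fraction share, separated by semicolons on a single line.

Amira 1/24; Bashir 1/8; Dalia 1/24; Farouk 1/4; Hamid 1/16; Jamal 1/16; Khalida 1/8; Maysoon 1/8; Samir 1/24; Tariq 1/8

There is no surviving spouse, so the entire estate passes to Layth's descendants per stirpes.
Rashida left no surviving issue, so that branch lapses and is disregarded.
The estate is divided into 4 equal shares of 1/4 among Yasmin, Hanan, Ibtisam, Farouk.
Yasmin predeceased; the 1/4 allotted to Yasmin's branch passes to Yasmin's issue by representation.
The 1/4 is divided into 2 equal shares of 1/8 among Bashir, Nabil.
Bashir is living and takes 1/8.
Nabil predeceased; the 1/8 allotted to Nabil's branch passes to Nabil's issue by representation.
Widad's line is the sole branch at this level, so the full 1/8 passes to Widad's issue by representation.
Maysoon is the sole taker at this level and receives the full 1/8.
Hanan predeceased; the 1/4 allotted to Hanan's branch passes to Hanan's issue by representation.
The 1/4 is divided into 2 equal shares of 1/8 among Khalida, Ghada.
Khalida is living and takes 1/8.
Ghada predeceased; the 1/8 allotted to Ghada's branch passes to Ghada's issue by representation.
The 1/8 is divided into 2 equal shares of 1/16 among Zuhair, Jamal.
Zuhair predeceased; the 1/16 allotted to Zuhair's branch passes to Zuhair's issue by representation.
Hamid is the sole taker at this level and receives the full 1/16.
Jamal is living and takes 1/16.
Ibtisam predeceased; the 1/4 allotted to Ibtisam's branch passes to Ibtisam's issue by representation.
The 1/4 is divided into 2 equal shares of 1/8 among Tariq, Umar.
Tariq is living and takes 1/8.
Umar predeceased; the 1/8 allotted to Umar's branch passes to Umar's issue by representation.
Fahad's line is the sole branch at this level, so the full 1/8 passes to Fahad's issue by representation.
The 1/8 is divided into 3 equal shares of 1/24 among Dalia, Samir, Amira.
Dalia is living and takes 1/24.
Samir is living and takes 1/24.
Amira is living and takes 1/24.
Farouk is living and takes 1/4.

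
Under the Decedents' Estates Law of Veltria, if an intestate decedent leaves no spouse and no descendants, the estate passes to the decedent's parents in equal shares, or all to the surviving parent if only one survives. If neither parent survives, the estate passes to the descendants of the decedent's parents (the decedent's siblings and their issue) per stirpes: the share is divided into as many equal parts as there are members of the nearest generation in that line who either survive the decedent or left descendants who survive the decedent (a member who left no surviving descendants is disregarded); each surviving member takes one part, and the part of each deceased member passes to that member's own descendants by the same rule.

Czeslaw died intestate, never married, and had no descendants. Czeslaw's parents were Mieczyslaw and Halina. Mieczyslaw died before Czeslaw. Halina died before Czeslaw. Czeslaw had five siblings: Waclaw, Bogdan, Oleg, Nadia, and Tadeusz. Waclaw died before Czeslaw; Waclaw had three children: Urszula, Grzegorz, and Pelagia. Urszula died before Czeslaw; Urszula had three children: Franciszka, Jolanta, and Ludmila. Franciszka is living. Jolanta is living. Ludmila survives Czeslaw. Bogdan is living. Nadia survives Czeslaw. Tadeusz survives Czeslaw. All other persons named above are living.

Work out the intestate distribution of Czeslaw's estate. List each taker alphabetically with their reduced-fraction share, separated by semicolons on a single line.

Bogdan 1/5; Franciszka 1/45; Grzegorz 1/15; Jolanta 1/45; Ludmila 1/45; Nadia 1/5; Oleg 1/5; Pelagia 1/15; Tadeusz 1/5

Neither parent survives and there are no descendants, so the estate passes to Czeslaw's siblings and their issue per stirpes.
The estate is divided into 5 equal shares of 1/5 among Waclaw, Bogdan, Oleg, Nadia, Tadeusz.
Waclaw predeceased; the 1/5 allotted to Waclaw's branch passes to Waclaw's issue by representation.
The 1/5 is divided into 3 equal shares of 1/15 among Urszula, Grzegorz, Pelagia.
Urszula predeceased; the 1/15 allotted to Urszula's branch passes to Urszula's issue by representation.
The 1/15 is divided into 3 equal shares of 1/45 among Franciszka, Jolanta, Ludmila.
Franciszka is living and takes 1/45.
Jolanta is living and takes 1/45.
Ludmila is living and takes 1/45.
Grzegorz is living and takes 1/15.
Pelagia is living and takes 1/15.
Bogdan is living and takes 1/5.
Oleg is living and takes 1/5.
Nadia is living and takes 1/5.
Tadeusz is living and takes 1/5.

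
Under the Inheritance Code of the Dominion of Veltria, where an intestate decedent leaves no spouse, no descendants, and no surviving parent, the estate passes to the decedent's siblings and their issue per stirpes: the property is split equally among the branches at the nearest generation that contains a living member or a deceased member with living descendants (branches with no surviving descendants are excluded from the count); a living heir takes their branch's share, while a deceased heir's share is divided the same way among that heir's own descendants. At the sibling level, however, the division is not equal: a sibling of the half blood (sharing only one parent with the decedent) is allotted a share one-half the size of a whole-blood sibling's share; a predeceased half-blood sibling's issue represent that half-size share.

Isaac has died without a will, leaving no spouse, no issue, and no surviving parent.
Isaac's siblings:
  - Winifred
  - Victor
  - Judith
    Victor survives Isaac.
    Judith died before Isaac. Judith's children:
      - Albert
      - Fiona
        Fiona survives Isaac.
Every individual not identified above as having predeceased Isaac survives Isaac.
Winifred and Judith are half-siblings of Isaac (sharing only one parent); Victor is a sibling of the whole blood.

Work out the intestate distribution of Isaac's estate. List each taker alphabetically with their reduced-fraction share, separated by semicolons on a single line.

No spouse, descendants, or parent survives, so the estate passes to Isaac's siblings per stirpes.
Half-blood siblings count for one-half the weight of whole-blood siblings at the initial division.
Dividing 1 in proportion to weights (total weight 2): Winifred (weight 1/2) → 1/4; Victor (weight 1) → 1/2; Judith (weight 1/2) → 1/4.
Winifred is living and takes 1/4.
Victor is living and takes 1/2.
Judith predeceased; the 1/4 allotted to Judith's branch passes to Judith's issue by representation.
The 1/4 is divided into 2 equal shares of 1/8 among Albert, Fiona.
Albert is living and takes 1/8.
Fiona is living and takes 1/8.

Albert 1/8; Fiona 1/8; Victor 1/2; Winifred 1/4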